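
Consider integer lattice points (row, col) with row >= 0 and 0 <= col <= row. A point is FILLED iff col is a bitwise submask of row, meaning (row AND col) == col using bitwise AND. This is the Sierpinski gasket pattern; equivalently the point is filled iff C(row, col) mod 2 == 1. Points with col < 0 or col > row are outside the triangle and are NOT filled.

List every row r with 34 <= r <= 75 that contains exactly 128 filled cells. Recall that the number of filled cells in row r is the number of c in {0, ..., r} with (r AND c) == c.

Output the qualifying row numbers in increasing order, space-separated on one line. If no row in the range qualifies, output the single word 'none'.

Answer: none

Derivation:
Row r has 2^popcount(r) filled cells, so we need popcount(r) = log2(128) = 7.
Scan r = 34..75 and keep those with exactly 7 one-bits:
r=34=100010 popcount=2 -> skip
r=35=100011 popcount=3 -> skip
r=36=100100 popcount=2 -> skip
r=37=100101 popcount=3 -> skip
r=38=100110 popcount=3 -> skip
r=39=100111 popcount=4 -> skip
r=40=101000 popcount=2 -> skip
r=41=101001 popcount=3 -> skip
r=42=101010 popcount=3 -> skip
r=43=101011 popcount=4 -> skip
r=44=101100 popcount=3 -> skip
r=45=101101 popcount=4 -> skip
r=46=101110 popcount=4 -> skip
r=47=101111 popcount=5 -> skip
r=48=110000 popcount=2 -> skip
r=49=110001 popcount=3 -> skip
r=50=110010 popcount=3 -> skip
r=51=110011 popcount=4 -> skip
r=52=110100 popcount=3 -> skip
r=53=110101 popcount=4 -> skip
r=54=110110 popcount=4 -> skip
r=55=110111 popcount=5 -> skip
r=56=111000 popcount=3 -> skip
r=57=111001 popcount=4 -> skip
r=58=111010 popcount=4 -> skip
r=59=111011 popcount=5 -> skip
r=60=111100 popcount=4 -> skip
r=61=111101 popcount=5 -> skip
r=62=111110 popcount=5 -> skip
r=63=111111 popcount=6 -> skip
r=64=1000000 popcount=1 -> skip
r=65=1000001 popcount=2 -> skip
r=66=1000010 popcount=2 -> skip
r=67=1000011 popcount=3 -> skip
r=68=1000100 popcount=2 -> skip
r=69=1000101 popcount=3 -> skip
r=70=1000110 popcount=3 -> skip
r=71=1000111 popcount=4 -> skip
r=72=1001000 popcount=2 -> skip
r=73=1001001 popcount=3 -> skip
r=74=1001010 popcount=3 -> skip
r=75=1001011 popcount=4 -> skip
Kept rows: none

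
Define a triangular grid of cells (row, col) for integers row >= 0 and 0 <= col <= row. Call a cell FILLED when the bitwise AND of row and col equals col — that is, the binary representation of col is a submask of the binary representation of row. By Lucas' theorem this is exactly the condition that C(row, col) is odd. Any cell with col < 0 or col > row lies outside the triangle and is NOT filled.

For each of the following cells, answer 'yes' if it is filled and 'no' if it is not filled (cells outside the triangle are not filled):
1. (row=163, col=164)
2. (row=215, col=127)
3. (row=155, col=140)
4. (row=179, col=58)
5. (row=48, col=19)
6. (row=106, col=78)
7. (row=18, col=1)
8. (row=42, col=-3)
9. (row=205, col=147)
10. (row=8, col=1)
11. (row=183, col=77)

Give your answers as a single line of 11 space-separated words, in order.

Answer: no no no no no no no no no no no

Derivation:
(163,164): col outside [0, 163] -> not filled
(215,127): row=0b11010111, col=0b1111111, row AND col = 0b1010111 = 87; 87 != 127 -> empty
(155,140): row=0b10011011, col=0b10001100, row AND col = 0b10001000 = 136; 136 != 140 -> empty
(179,58): row=0b10110011, col=0b111010, row AND col = 0b110010 = 50; 50 != 58 -> empty
(48,19): row=0b110000, col=0b10011, row AND col = 0b10000 = 16; 16 != 19 -> empty
(106,78): row=0b1101010, col=0b1001110, row AND col = 0b1001010 = 74; 74 != 78 -> empty
(18,1): row=0b10010, col=0b1, row AND col = 0b0 = 0; 0 != 1 -> empty
(42,-3): col outside [0, 42] -> not filled
(205,147): row=0b11001101, col=0b10010011, row AND col = 0b10000001 = 129; 129 != 147 -> empty
(8,1): row=0b1000, col=0b1, row AND col = 0b0 = 0; 0 != 1 -> empty
(183,77): row=0b10110111, col=0b1001101, row AND col = 0b101 = 5; 5 != 77 -> empty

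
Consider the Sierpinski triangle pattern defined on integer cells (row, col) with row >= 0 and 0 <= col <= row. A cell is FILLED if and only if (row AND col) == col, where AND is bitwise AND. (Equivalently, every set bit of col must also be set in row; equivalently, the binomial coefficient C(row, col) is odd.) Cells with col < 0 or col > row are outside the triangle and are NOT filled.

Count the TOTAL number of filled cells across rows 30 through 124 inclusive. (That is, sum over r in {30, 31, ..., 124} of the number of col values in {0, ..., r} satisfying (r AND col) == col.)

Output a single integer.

Answer: 1736

Derivation:
r30=11110 pc4: +16 =16
r31=11111 pc5: +32 =48
r32=100000 pc1: +2 =50
r33=100001 pc2: +4 =54
r34=100010 pc2: +4 =58
r35=100011 pc3: +8 =66
r36=100100 pc2: +4 =70
r37=100101 pc3: +8 =78
r38=100110 pc3: +8 =86
r39=100111 pc4: +16 =102
r40=101000 pc2: +4 =106
r41=101001 pc3: +8 =114
r42=101010 pc3: +8 =122
r43=101011 pc4: +16 =138
r44=101100 pc3: +8 =146
r45=101101 pc4: +16 =162
r46=101110 pc4: +16 =178
r47=101111 pc5: +32 =210
r48=110000 pc2: +4 =214
r49=110001 pc3: +8 =222
r50=110010 pc3: +8 =230
r51=110011 pc4: +16 =246
r52=110100 pc3: +8 =254
r53=110101 pc4: +16 =270
r54=110110 pc4: +16 =286
r55=110111 pc5: +32 =318
r56=111000 pc3: +8 =326
r57=111001 pc4: +16 =342
r58=111010 pc4: +16 =358
r59=111011 pc5: +32 =390
r60=111100 pc4: +16 =406
r61=111101 pc5: +32 =438
r62=111110 pc5: +32 =470
r63=111111 pc6: +64 =534
r64=1000000 pc1: +2 =536
r65=1000001 pc2: +4 =540
r66=1000010 pc2: +4 =544
r67=1000011 pc3: +8 =552
r68=1000100 pc2: +4 =556
r69=1000101 pc3: +8 =564
r70=1000110 pc3: +8 =572
r71=1000111 pc4: +16 =588
r72=1001000 pc2: +4 =592
r73=1001001 pc3: +8 =600
r74=1001010 pc3: +8 =608
r75=1001011 pc4: +16 =624
r76=1001100 pc3: +8 =632
r77=1001101 pc4: +16 =648
r78=1001110 pc4: +16 =664
r79=1001111 pc5: +32 =696
r80=1010000 pc2: +4 =700
r81=1010001 pc3: +8 =708
r82=1010010 pc3: +8 =716
r83=1010011 pc4: +16 =732
r84=1010100 pc3: +8 =740
r85=1010101 pc4: +16 =756
r86=1010110 pc4: +16 =772
r87=1010111 pc5: +32 =804
r88=1011000 pc3: +8 =812
r89=1011001 pc4: +16 =828
r90=1011010 pc4: +16 =844
r91=1011011 pc5: +32 =876
r92=1011100 pc4: +16 =892
r93=1011101 pc5: +32 =924
r94=1011110 pc5: +32 =956
r95=1011111 pc6: +64 =1020
r96=1100000 pc2: +4 =1024
r97=1100001 pc3: +8 =1032
r98=1100010 pc3: +8 =1040
r99=1100011 pc4: +16 =1056
r100=1100100 pc3: +8 =1064
r101=1100101 pc4: +16 =1080
r102=1100110 pc4: +16 =1096
r103=1100111 pc5: +32 =1128
r104=1101000 pc3: +8 =1136
r105=1101001 pc4: +16 =1152
r106=1101010 pc4: +16 =1168
r107=1101011 pc5: +32 =1200
r108=1101100 pc4: +16 =1216
r109=1101101 pc5: +32 =1248
r110=1101110 pc5: +32 =1280
r111=1101111 pc6: +64 =1344
r112=1110000 pc3: +8 =1352
r113=1110001 pc4: +16 =1368
r114=1110010 pc4: +16 =1384
r115=1110011 pc5: +32 =1416
r116=1110100 pc4: +16 =1432
r117=1110101 pc5: +32 =1464
r118=1110110 pc5: +32 =1496
r119=1110111 pc6: +64 =1560
r120=1111000 pc4: +16 =1576
r121=1111001 pc5: +32 =1608
r122=1111010 pc5: +32 =1640
r123=1111011 pc6: +64 =1704
r124=1111100 pc5: +32 =1736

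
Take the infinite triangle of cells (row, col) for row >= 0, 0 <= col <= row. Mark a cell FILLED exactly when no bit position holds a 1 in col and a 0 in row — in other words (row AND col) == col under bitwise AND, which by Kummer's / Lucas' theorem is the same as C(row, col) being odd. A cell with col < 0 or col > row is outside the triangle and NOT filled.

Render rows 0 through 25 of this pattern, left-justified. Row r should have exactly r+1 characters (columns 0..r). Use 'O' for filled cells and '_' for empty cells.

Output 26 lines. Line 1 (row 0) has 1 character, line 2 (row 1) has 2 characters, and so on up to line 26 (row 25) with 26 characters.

Answer: O
OO
O_O
OOOO
O___O
OO__OO
O_O_O_O
OOOOOOOO
O_______O
OO______OO
O_O_____O_O
OOOO____OOOO
O___O___O___O
OO__OO__OO__OO
O_O_O_O_O_O_O_O
OOOOOOOOOOOOOOOO
O_______________O
OO______________OO
O_O_____________O_O
OOOO____________OOOO
O___O___________O___O
OO__OO__________OO__OO
O_O_O_O_________O_O_O_O
OOOOOOOO________OOOOOOOO
O_______O_______O_______O
OO______OO______OO______OO

Derivation:
r0=0: O
r1=1: OO
r2=10: O_O
r3=11: OOOO
r4=100: O___O
r5=101: OO__OO
r6=110: O_O_O_O
r7=111: OOOOOOOO
r8=1000: O_______O
r9=1001: OO______OO
r10=1010: O_O_____O_O
r11=1011: OOOO____OOOO
r12=1100: O___O___O___O
r13=1101: OO__OO__OO__OO
r14=1110: O_O_O_O_O_O_O_O
r15=1111: OOOOOOOOOOOOOOOO
r16=10000: O_______________O
r17=10001: OO______________OO
r18=10010: O_O_____________O_O
r19=10011: OOOO____________OOOO
r20=10100: O___O___________O___O
r21=10101: OO__OO__________OO__OO
r22=10110: O_O_O_O_________O_O_O_O
r23=10111: OOOOOOOO________OOOOOOOO
r24=11000: O_______O_______O_______O
r25=11001: OO______OO______OO______OO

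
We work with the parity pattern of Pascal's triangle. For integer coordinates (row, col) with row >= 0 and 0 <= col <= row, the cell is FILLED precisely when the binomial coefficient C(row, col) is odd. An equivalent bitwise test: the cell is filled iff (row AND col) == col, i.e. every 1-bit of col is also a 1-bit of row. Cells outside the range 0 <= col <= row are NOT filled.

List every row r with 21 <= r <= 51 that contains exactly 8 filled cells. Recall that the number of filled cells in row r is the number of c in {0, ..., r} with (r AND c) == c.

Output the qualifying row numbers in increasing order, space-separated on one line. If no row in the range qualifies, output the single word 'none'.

Row r has 2^popcount(r) filled cells, so we need popcount(r) = log2(8) = 3.
Scan r = 21..51 and keep those with exactly 3 one-bits:
r=21=10101 popcount=3 -> KEEP
r=22=10110 popcount=3 -> KEEP
r=23=10111 popcount=4 -> skip
r=24=11000 popcount=2 -> skip
r=25=11001 popcount=3 -> KEEP
r=26=11010 popcount=3 -> KEEP
r=27=11011 popcount=4 -> skip
r=28=11100 popcount=3 -> KEEP
r=29=11101 popcount=4 -> skip
r=30=11110 popcount=4 -> skip
r=31=11111 popcount=5 -> skip
r=32=100000 popcount=1 -> skip
r=33=100001 popcount=2 -> skip
r=34=100010 popcount=2 -> skip
r=35=100011 popcount=3 -> KEEP
r=36=100100 popcount=2 -> skip
r=37=100101 popcount=3 -> KEEP
r=38=100110 popcount=3 -> KEEP
r=39=100111 popcount=4 -> skip
r=40=101000 popcount=2 -> skip
r=41=101001 popcount=3 -> KEEP
r=42=101010 popcount=3 -> KEEP
r=43=101011 popcount=4 -> skip
r=44=101100 popcount=3 -> KEEP
r=45=101101 popcount=4 -> skip
r=46=101110 popcount=4 -> skip
r=47=101111 popcount=5 -> skip
r=48=110000 popcount=2 -> skip
r=49=110001 popcount=3 -> KEEP
r=50=110010 popcount=3 -> KEEP
r=51=110011 popcount=4 -> skip
Kept rows: 21 22 25 26 28 35 37 38 41 42 44 49 50

Answer: 21 22 25 26 28 35 37 38 41 42 44 49 50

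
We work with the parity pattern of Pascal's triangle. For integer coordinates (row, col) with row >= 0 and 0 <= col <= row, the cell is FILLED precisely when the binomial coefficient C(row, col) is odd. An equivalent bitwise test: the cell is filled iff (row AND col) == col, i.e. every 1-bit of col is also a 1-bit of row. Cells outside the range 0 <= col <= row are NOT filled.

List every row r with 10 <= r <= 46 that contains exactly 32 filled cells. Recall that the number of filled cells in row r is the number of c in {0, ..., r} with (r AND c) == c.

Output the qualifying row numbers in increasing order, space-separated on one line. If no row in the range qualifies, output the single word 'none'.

Row r has 2^popcount(r) filled cells, so we need popcount(r) = log2(32) = 5.
Scan r = 10..46 and keep those with exactly 5 one-bits:
r=10=1010 popcount=2 -> skip
r=11=1011 popcount=3 -> skip
r=12=1100 popcount=2 -> skip
r=13=1101 popcount=3 -> skip
r=14=1110 popcount=3 -> skip
r=15=1111 popcount=4 -> skip
r=16=10000 popcount=1 -> skip
r=17=10001 popcount=2 -> skip
r=18=10010 popcount=2 -> skip
r=19=10011 popcount=3 -> skip
r=20=10100 popcount=2 -> skip
r=21=10101 popcount=3 -> skip
r=22=10110 popcount=3 -> skip
r=23=10111 popcount=4 -> skip
r=24=11000 popcount=2 -> skip
r=25=11001 popcount=3 -> skip
r=26=11010 popcount=3 -> skip
r=27=11011 popcount=4 -> skip
r=28=11100 popcount=3 -> skip
r=29=11101 popcount=4 -> skip
r=30=11110 popcount=4 -> skip
r=31=11111 popcount=5 -> KEEP
r=32=100000 popcount=1 -> skip
r=33=100001 popcount=2 -> skip
r=34=100010 popcount=2 -> skip
r=35=100011 popcount=3 -> skip
r=36=100100 popcount=2 -> skip
r=37=100101 popcount=3 -> skip
r=38=100110 popcount=3 -> skip
r=39=100111 popcount=4 -> skip
r=40=101000 popcount=2 -> skip
r=41=101001 popcount=3 -> skip
r=42=101010 popcount=3 -> skip
r=43=101011 popcount=4 -> skip
r=44=101100 popcount=3 -> skip
r=45=101101 popcount=4 -> skip
r=46=101110 popcount=4 -> skip
Kept rows: 31

Answer: 31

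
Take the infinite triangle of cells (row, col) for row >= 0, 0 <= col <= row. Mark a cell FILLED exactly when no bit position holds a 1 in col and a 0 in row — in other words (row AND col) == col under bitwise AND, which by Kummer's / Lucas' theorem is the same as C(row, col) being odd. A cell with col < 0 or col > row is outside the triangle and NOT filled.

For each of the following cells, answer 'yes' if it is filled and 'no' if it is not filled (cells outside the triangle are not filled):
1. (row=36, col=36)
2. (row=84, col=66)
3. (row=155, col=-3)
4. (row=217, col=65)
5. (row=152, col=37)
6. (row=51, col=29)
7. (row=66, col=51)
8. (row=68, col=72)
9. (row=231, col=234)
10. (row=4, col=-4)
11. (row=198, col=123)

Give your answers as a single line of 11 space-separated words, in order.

(36,36): row=0b100100, col=0b100100, row AND col = 0b100100 = 36; 36 == 36 -> filled
(84,66): row=0b1010100, col=0b1000010, row AND col = 0b1000000 = 64; 64 != 66 -> empty
(155,-3): col outside [0, 155] -> not filled
(217,65): row=0b11011001, col=0b1000001, row AND col = 0b1000001 = 65; 65 == 65 -> filled
(152,37): row=0b10011000, col=0b100101, row AND col = 0b0 = 0; 0 != 37 -> empty
(51,29): row=0b110011, col=0b11101, row AND col = 0b10001 = 17; 17 != 29 -> empty
(66,51): row=0b1000010, col=0b110011, row AND col = 0b10 = 2; 2 != 51 -> empty
(68,72): col outside [0, 68] -> not filled
(231,234): col outside [0, 231] -> not filled
(4,-4): col outside [0, 4] -> not filled
(198,123): row=0b11000110, col=0b1111011, row AND col = 0b1000010 = 66; 66 != 123 -> empty

Answer: yes no no yes no no no no no no no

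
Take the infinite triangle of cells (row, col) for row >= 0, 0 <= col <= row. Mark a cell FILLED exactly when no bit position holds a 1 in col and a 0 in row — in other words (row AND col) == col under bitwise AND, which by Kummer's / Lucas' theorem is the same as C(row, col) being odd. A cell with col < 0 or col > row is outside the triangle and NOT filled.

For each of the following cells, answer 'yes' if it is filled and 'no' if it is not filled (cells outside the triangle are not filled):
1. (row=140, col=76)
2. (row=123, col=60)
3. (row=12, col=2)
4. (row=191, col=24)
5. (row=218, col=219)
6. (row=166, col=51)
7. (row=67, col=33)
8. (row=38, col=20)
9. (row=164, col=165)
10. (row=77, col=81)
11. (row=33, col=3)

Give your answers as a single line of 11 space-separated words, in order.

(140,76): row=0b10001100, col=0b1001100, row AND col = 0b1100 = 12; 12 != 76 -> empty
(123,60): row=0b1111011, col=0b111100, row AND col = 0b111000 = 56; 56 != 60 -> empty
(12,2): row=0b1100, col=0b10, row AND col = 0b0 = 0; 0 != 2 -> empty
(191,24): row=0b10111111, col=0b11000, row AND col = 0b11000 = 24; 24 == 24 -> filled
(218,219): col outside [0, 218] -> not filled
(166,51): row=0b10100110, col=0b110011, row AND col = 0b100010 = 34; 34 != 51 -> empty
(67,33): row=0b1000011, col=0b100001, row AND col = 0b1 = 1; 1 != 33 -> empty
(38,20): row=0b100110, col=0b10100, row AND col = 0b100 = 4; 4 != 20 -> empty
(164,165): col outside [0, 164] -> not filled
(77,81): col outside [0, 77] -> not filled
(33,3): row=0b100001, col=0b11, row AND col = 0b1 = 1; 1 != 3 -> empty

Answer: no no no yes no no no no no no no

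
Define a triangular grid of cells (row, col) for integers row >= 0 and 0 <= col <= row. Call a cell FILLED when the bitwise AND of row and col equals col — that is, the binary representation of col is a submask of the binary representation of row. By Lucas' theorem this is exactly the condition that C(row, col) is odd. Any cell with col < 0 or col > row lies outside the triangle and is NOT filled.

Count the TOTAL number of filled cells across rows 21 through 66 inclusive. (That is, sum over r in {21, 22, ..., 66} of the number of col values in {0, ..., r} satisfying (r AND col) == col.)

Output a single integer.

r21=10101 pc3: +8 =8
r22=10110 pc3: +8 =16
r23=10111 pc4: +16 =32
r24=11000 pc2: +4 =36
r25=11001 pc3: +8 =44
r26=11010 pc3: +8 =52
r27=11011 pc4: +16 =68
r28=11100 pc3: +8 =76
r29=11101 pc4: +16 =92
r30=11110 pc4: +16 =108
r31=11111 pc5: +32 =140
r32=100000 pc1: +2 =142
r33=100001 pc2: +4 =146
r34=100010 pc2: +4 =150
r35=100011 pc3: +8 =158
r36=100100 pc2: +4 =162
r37=100101 pc3: +8 =170
r38=100110 pc3: +8 =178
r39=100111 pc4: +16 =194
r40=101000 pc2: +4 =198
r41=101001 pc3: +8 =206
r42=101010 pc3: +8 =214
r43=101011 pc4: +16 =230
r44=101100 pc3: +8 =238
r45=101101 pc4: +16 =254
r46=101110 pc4: +16 =270
r47=101111 pc5: +32 =302
r48=110000 pc2: +4 =306
r49=110001 pc3: +8 =314
r50=110010 pc3: +8 =322
r51=110011 pc4: +16 =338
r52=110100 pc3: +8 =346
r53=110101 pc4: +16 =362
r54=110110 pc4: +16 =378
r55=110111 pc5: +32 =410
r56=111000 pc3: +8 =418
r57=111001 pc4: +16 =434
r58=111010 pc4: +16 =450
r59=111011 pc5: +32 =482
r60=111100 pc4: +16 =498
r61=111101 pc5: +32 =530
r62=111110 pc5: +32 =562
r63=111111 pc6: +64 =626
r64=1000000 pc1: +2 =628
r65=1000001 pc2: +4 =632
r66=1000010 pc2: +4 =636

Answer: 636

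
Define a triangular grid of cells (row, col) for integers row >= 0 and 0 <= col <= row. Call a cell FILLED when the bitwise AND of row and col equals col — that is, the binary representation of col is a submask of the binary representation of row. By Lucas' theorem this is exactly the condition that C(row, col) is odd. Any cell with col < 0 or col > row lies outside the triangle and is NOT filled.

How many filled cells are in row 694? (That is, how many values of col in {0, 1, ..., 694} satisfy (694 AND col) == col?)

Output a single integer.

Answer: 64

Derivation:
694 in binary = 1010110110
popcount(694) = number of 1-bits in 1010110110 = 6
A col c satisfies (694 AND c) == c iff every set bit of c is also set in 694; each of the 6 set bits of 694 can independently be on or off in c.
count = 2^6 = 64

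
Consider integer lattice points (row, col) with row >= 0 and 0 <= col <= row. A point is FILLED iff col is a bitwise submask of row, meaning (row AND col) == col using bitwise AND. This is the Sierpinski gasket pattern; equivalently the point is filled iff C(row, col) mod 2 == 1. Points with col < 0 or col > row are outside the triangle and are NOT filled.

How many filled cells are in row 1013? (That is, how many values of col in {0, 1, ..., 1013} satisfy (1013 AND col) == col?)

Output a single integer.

Answer: 256

Derivation:
1013 in binary = 1111110101
popcount(1013) = number of 1-bits in 1111110101 = 8
A col c satisfies (1013 AND c) == c iff every set bit of c is also set in 1013; each of the 8 set bits of 1013 can independently be on or off in c.
count = 2^8 = 256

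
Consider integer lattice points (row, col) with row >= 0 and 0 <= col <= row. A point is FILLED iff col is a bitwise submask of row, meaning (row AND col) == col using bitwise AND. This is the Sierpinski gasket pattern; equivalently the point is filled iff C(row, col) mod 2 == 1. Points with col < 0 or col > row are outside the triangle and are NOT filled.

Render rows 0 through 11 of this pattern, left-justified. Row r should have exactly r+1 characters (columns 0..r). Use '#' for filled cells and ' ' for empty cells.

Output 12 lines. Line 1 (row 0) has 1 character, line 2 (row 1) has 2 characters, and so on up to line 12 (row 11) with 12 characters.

Answer: #
##
# #
####
#   #
##  ##
# # # #
########
#       #
##      ##
# #     # #
####    ####

Derivation:
r0=0: #
r1=1: ##
r2=10: # #
r3=11: ####
r4=100: #   #
r5=101: ##  ##
r6=110: # # # #
r7=111: ########
r8=1000: #       #
r9=1001: ##      ##
r10=1010: # #     # #
r11=1011: ####    ####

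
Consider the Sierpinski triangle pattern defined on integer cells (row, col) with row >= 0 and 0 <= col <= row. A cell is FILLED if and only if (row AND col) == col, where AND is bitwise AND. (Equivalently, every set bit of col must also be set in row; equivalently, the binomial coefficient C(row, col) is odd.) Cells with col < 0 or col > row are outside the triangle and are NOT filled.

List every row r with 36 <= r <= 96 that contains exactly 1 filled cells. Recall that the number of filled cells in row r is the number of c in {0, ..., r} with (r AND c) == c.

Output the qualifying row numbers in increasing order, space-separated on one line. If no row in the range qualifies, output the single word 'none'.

Row r has 2^popcount(r) filled cells, so we need popcount(r) = log2(1) = 0.
Scan r = 36..96 and keep those with exactly 0 one-bits:
r=36=100100 popcount=2 -> skip
r=37=100101 popcount=3 -> skip
r=38=100110 popcount=3 -> skip
r=39=100111 popcount=4 -> skip
r=40=101000 popcount=2 -> skip
r=41=101001 popcount=3 -> skip
r=42=101010 popcount=3 -> skip
r=43=101011 popcount=4 -> skip
r=44=101100 popcount=3 -> skip
r=45=101101 popcount=4 -> skip
r=46=101110 popcount=4 -> skip
r=47=101111 popcount=5 -> skip
r=48=110000 popcount=2 -> skip
r=49=110001 popcount=3 -> skip
r=50=110010 popcount=3 -> skip
r=51=110011 popcount=4 -> skip
r=52=110100 popcount=3 -> skip
r=53=110101 popcount=4 -> skip
r=54=110110 popcount=4 -> skip
r=55=110111 popcount=5 -> skip
r=56=111000 popcount=3 -> skip
r=57=111001 popcount=4 -> skip
r=58=111010 popcount=4 -> skip
r=59=111011 popcount=5 -> skip
r=60=111100 popcount=4 -> skip
r=61=111101 popcount=5 -> skip
r=62=111110 popcount=5 -> skip
r=63=111111 popcount=6 -> skip
r=64=1000000 popcount=1 -> skip
r=65=1000001 popcount=2 -> skip
r=66=1000010 popcount=2 -> skip
r=67=1000011 popcount=3 -> skip
r=68=1000100 popcount=2 -> skip
r=69=1000101 popcount=3 -> skip
r=70=1000110 popcount=3 -> skip
r=71=1000111 popcount=4 -> skip
r=72=1001000 popcount=2 -> skip
r=73=1001001 popcount=3 -> skip
r=74=1001010 popcount=3 -> skip
r=75=1001011 popcount=4 -> skip
r=76=1001100 popcount=3 -> skip
r=77=1001101 popcount=4 -> skip
r=78=1001110 popcount=4 -> skip
r=79=1001111 popcount=5 -> skip
r=80=1010000 popcount=2 -> skip
r=81=1010001 popcount=3 -> skip
r=82=1010010 popcount=3 -> skip
r=83=1010011 popcount=4 -> skip
r=84=1010100 popcount=3 -> skip
r=85=1010101 popcount=4 -> skip
r=86=1010110 popcount=4 -> skip
r=87=1010111 popcount=5 -> skip
r=88=1011000 popcount=3 -> skip
r=89=1011001 popcount=4 -> skip
r=90=1011010 popcount=4 -> skip
r=91=1011011 popcount=5 -> skip
r=92=1011100 popcount=4 -> skip
r=93=1011101 popcount=5 -> skip
r=94=1011110 popcount=5 -> skip
r=95=1011111 popcount=6 -> skip
r=96=1100000 popcount=2 -> skip
Kept rows: none

Answer: none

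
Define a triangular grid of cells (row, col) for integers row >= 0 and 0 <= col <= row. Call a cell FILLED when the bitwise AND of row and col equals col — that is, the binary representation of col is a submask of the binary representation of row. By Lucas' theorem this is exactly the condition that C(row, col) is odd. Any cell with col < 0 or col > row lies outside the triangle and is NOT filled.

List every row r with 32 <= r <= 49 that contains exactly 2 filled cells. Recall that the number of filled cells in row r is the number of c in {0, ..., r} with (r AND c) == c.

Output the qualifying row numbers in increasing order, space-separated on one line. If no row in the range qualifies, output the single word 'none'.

Row r has 2^popcount(r) filled cells, so we need popcount(r) = log2(2) = 1.
Scan r = 32..49 and keep those with exactly 1 one-bits:
r=32=100000 popcount=1 -> KEEP
r=33=100001 popcount=2 -> skip
r=34=100010 popcount=2 -> skip
r=35=100011 popcount=3 -> skip
r=36=100100 popcount=2 -> skip
r=37=100101 popcount=3 -> skip
r=38=100110 popcount=3 -> skip
r=39=100111 popcount=4 -> skip
r=40=101000 popcount=2 -> skip
r=41=101001 popcount=3 -> skip
r=42=101010 popcount=3 -> skip
r=43=101011 popcount=4 -> skip
r=44=101100 popcount=3 -> skip
r=45=101101 popcount=4 -> skip
r=46=101110 popcount=4 -> skip
r=47=101111 popcount=5 -> skip
r=48=110000 popcount=2 -> skip
r=49=110001 popcount=3 -> skip
Kept rows: 32

Answer: 32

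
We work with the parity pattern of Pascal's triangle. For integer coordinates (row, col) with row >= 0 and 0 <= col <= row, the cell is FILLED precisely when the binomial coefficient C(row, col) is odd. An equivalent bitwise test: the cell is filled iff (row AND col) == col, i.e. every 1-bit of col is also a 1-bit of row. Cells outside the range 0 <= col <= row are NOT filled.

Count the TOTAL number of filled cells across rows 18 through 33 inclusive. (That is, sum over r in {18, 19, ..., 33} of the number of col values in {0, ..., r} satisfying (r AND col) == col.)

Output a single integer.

Answer: 162

Derivation:
r18=10010 pc2: +4 =4
r19=10011 pc3: +8 =12
r20=10100 pc2: +4 =16
r21=10101 pc3: +8 =24
r22=10110 pc3: +8 =32
r23=10111 pc4: +16 =48
r24=11000 pc2: +4 =52
r25=11001 pc3: +8 =60
r26=11010 pc3: +8 =68
r27=11011 pc4: +16 =84
r28=11100 pc3: +8 =92
r29=11101 pc4: +16 =108
r30=11110 pc4: +16 =124
r31=11111 pc5: +32 =156
r32=100000 pc1: +2 =158
r33=100001 pc2: +4 =162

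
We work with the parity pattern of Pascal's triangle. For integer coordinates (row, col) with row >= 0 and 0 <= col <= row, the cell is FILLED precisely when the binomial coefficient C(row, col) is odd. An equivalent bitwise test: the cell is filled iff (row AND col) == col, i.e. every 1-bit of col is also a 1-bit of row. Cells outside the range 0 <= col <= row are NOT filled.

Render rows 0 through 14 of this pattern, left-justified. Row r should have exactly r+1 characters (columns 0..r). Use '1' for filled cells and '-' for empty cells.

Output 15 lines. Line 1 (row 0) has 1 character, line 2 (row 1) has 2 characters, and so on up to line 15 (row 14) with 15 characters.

Answer: 1
11
1-1
1111
1---1
11--11
1-1-1-1
11111111
1-------1
11------11
1-1-----1-1
1111----1111
1---1---1---1
11--11--11--11
1-1-1-1-1-1-1-1

Derivation:
r0=0: 1
r1=1: 11
r2=10: 1-1
r3=11: 1111
r4=100: 1---1
r5=101: 11--11
r6=110: 1-1-1-1
r7=111: 11111111
r8=1000: 1-------1
r9=1001: 11------11
r10=1010: 1-1-----1-1
r11=1011: 1111----1111
r12=1100: 1---1---1---1
r13=1101: 11--11--11--11
r14=1110: 1-1-1-1-1-1-1-1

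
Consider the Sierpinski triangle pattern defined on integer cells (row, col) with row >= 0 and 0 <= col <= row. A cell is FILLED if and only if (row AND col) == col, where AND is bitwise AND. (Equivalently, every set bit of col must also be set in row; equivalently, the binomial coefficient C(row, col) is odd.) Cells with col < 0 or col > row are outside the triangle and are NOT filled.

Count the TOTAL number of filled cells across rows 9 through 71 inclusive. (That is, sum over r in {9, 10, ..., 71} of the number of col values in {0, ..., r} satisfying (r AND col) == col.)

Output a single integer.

r9=1001 pc2: +4 =4
r10=1010 pc2: +4 =8
r11=1011 pc3: +8 =16
r12=1100 pc2: +4 =20
r13=1101 pc3: +8 =28
r14=1110 pc3: +8 =36
r15=1111 pc4: +16 =52
r16=10000 pc1: +2 =54
r17=10001 pc2: +4 =58
r18=10010 pc2: +4 =62
r19=10011 pc3: +8 =70
r20=10100 pc2: +4 =74
r21=10101 pc3: +8 =82
r22=10110 pc3: +8 =90
r23=10111 pc4: +16 =106
r24=11000 pc2: +4 =110
r25=11001 pc3: +8 =118
r26=11010 pc3: +8 =126
r27=11011 pc4: +16 =142
r28=11100 pc3: +8 =150
r29=11101 pc4: +16 =166
r30=11110 pc4: +16 =182
r31=11111 pc5: +32 =214
r32=100000 pc1: +2 =216
r33=100001 pc2: +4 =220
r34=100010 pc2: +4 =224
r35=100011 pc3: +8 =232
r36=100100 pc2: +4 =236
r37=100101 pc3: +8 =244
r38=100110 pc3: +8 =252
r39=100111 pc4: +16 =268
r40=101000 pc2: +4 =272
r41=101001 pc3: +8 =280
r42=101010 pc3: +8 =288
r43=101011 pc4: +16 =304
r44=101100 pc3: +8 =312
r45=101101 pc4: +16 =328
r46=101110 pc4: +16 =344
r47=101111 pc5: +32 =376
r48=110000 pc2: +4 =380
r49=110001 pc3: +8 =388
r50=110010 pc3: +8 =396
r51=110011 pc4: +16 =412
r52=110100 pc3: +8 =420
r53=110101 pc4: +16 =436
r54=110110 pc4: +16 =452
r55=110111 pc5: +32 =484
r56=111000 pc3: +8 =492
r57=111001 pc4: +16 =508
r58=111010 pc4: +16 =524
r59=111011 pc5: +32 =556
r60=111100 pc4: +16 =572
r61=111101 pc5: +32 =604
r62=111110 pc5: +32 =636
r63=111111 pc6: +64 =700
r64=1000000 pc1: +2 =702
r65=1000001 pc2: +4 =706
r66=1000010 pc2: +4 =710
r67=1000011 pc3: +8 =718
r68=1000100 pc2: +4 =722
r69=1000101 pc3: +8 =730
r70=1000110 pc3: +8 =738
r71=1000111 pc4: +16 =754

Answer: 754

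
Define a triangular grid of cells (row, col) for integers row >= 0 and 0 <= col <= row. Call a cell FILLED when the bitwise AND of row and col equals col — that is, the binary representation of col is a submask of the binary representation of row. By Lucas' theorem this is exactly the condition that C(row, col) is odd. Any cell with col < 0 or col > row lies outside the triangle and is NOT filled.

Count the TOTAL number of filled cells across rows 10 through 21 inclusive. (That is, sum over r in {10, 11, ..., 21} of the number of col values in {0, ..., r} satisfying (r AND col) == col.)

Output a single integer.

Answer: 78

Derivation:
r10=1010 pc2: +4 =4
r11=1011 pc3: +8 =12
r12=1100 pc2: +4 =16
r13=1101 pc3: +8 =24
r14=1110 pc3: +8 =32
r15=1111 pc4: +16 =48
r16=10000 pc1: +2 =50
r17=10001 pc2: +4 =54
r18=10010 pc2: +4 =58
r19=10011 pc3: +8 =66
r20=10100 pc2: +4 =70
r21=10101 pc3: +8 =78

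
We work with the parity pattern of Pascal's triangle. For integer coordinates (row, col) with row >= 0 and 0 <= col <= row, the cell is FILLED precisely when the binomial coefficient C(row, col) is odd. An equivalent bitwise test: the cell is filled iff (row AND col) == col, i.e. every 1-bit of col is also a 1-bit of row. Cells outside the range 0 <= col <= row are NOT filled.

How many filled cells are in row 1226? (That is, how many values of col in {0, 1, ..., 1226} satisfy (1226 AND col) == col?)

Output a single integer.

Answer: 32

Derivation:
1226 in binary = 10011001010
popcount(1226) = number of 1-bits in 10011001010 = 5
A col c satisfies (1226 AND c) == c iff every set bit of c is also set in 1226; each of the 5 set bits of 1226 can independently be on or off in c.
count = 2^5 = 32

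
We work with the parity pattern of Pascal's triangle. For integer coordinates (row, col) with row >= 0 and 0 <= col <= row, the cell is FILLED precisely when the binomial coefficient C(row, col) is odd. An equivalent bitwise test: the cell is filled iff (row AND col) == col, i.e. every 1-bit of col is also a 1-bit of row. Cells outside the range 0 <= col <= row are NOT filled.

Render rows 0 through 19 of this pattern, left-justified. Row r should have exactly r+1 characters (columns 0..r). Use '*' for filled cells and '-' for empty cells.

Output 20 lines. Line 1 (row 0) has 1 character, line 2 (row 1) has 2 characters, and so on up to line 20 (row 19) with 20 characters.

r0=0: *
r1=1: **
r2=10: *-*
r3=11: ****
r4=100: *---*
r5=101: **--**
r6=110: *-*-*-*
r7=111: ********
r8=1000: *-------*
r9=1001: **------**
r10=1010: *-*-----*-*
r11=1011: ****----****
r12=1100: *---*---*---*
r13=1101: **--**--**--**
r14=1110: *-*-*-*-*-*-*-*
r15=1111: ****************
r16=10000: *---------------*
r17=10001: **--------------**
r18=10010: *-*-------------*-*
r19=10011: ****------------****

Answer: *
**
*-*
****
*---*
**--**
*-*-*-*
********
*-------*
**------**
*-*-----*-*
****----****
*---*---*---*
**--**--**--**
*-*-*-*-*-*-*-*
****************
*---------------*
**--------------**
*-*-------------*-*
****------------****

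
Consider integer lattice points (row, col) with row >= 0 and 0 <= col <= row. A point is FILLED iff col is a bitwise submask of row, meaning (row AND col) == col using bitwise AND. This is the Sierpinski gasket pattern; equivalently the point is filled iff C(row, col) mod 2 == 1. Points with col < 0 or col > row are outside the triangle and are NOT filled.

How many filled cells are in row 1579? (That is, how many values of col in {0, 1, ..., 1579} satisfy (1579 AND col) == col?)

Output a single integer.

1579 in binary = 11000101011
popcount(1579) = number of 1-bits in 11000101011 = 6
A col c satisfies (1579 AND c) == c iff every set bit of c is also set in 1579; each of the 6 set bits of 1579 can independently be on or off in c.
count = 2^6 = 64

Answer: 64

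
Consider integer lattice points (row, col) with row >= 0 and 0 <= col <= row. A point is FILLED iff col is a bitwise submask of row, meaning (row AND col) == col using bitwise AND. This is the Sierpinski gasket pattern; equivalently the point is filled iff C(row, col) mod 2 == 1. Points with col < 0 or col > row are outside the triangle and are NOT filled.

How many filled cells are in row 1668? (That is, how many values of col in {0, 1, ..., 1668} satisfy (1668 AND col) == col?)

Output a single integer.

Answer: 16

Derivation:
1668 in binary = 11010000100
popcount(1668) = number of 1-bits in 11010000100 = 4
A col c satisfies (1668 AND c) == c iff every set bit of c is also set in 1668; each of the 4 set bits of 1668 can independently be on or off in c.
count = 2^4 = 16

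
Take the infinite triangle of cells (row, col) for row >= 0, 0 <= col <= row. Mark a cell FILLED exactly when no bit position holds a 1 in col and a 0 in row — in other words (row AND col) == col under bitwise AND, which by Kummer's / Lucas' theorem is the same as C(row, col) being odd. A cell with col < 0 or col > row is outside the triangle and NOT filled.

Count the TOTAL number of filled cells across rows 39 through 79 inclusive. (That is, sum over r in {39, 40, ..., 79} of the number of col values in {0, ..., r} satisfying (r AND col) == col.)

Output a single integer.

Answer: 610

Derivation:
r39=100111 pc4: +16 =16
r40=101000 pc2: +4 =20
r41=101001 pc3: +8 =28
r42=101010 pc3: +8 =36
r43=101011 pc4: +16 =52
r44=101100 pc3: +8 =60
r45=101101 pc4: +16 =76
r46=101110 pc4: +16 =92
r47=101111 pc5: +32 =124
r48=110000 pc2: +4 =128
r49=110001 pc3: +8 =136
r50=110010 pc3: +8 =144
r51=110011 pc4: +16 =160
r52=110100 pc3: +8 =168
r53=110101 pc4: +16 =184
r54=110110 pc4: +16 =200
r55=110111 pc5: +32 =232
r56=111000 pc3: +8 =240
r57=111001 pc4: +16 =256
r58=111010 pc4: +16 =272
r59=111011 pc5: +32 =304
r60=111100 pc4: +16 =320
r61=111101 pc5: +32 =352
r62=111110 pc5: +32 =384
r63=111111 pc6: +64 =448
r64=1000000 pc1: +2 =450
r65=1000001 pc2: +4 =454
r66=1000010 pc2: +4 =458
r67=1000011 pc3: +8 =466
r68=1000100 pc2: +4 =470
r69=1000101 pc3: +8 =478
r70=1000110 pc3: +8 =486
r71=1000111 pc4: +16 =502
r72=1001000 pc2: +4 =506
r73=1001001 pc3: +8 =514
r74=1001010 pc3: +8 =522
r75=1001011 pc4: +16 =538
r76=1001100 pc3: +8 =546
r77=1001101 pc4: +16 =562
r78=1001110 pc4: +16 =578
r79=1001111 pc5: +32 =610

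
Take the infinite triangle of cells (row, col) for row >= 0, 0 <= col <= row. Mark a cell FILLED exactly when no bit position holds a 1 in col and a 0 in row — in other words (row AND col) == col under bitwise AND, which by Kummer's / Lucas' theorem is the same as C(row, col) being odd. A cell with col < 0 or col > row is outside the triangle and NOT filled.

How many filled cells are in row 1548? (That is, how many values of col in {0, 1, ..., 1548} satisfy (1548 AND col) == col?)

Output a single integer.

Answer: 16

Derivation:
1548 in binary = 11000001100
popcount(1548) = number of 1-bits in 11000001100 = 4
A col c satisfies (1548 AND c) == c iff every set bit of c is also set in 1548; each of the 4 set bits of 1548 can independently be on or off in c.
count = 2^4 = 16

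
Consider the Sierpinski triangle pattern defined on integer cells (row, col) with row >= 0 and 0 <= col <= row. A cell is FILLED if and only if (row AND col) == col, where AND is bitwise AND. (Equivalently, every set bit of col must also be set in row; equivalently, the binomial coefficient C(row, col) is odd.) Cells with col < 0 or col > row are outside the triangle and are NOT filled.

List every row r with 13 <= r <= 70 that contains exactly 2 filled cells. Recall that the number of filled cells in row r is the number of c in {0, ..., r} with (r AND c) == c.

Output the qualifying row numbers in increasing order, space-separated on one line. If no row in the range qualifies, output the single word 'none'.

Answer: 16 32 64

Derivation:
Row r has 2^popcount(r) filled cells, so we need popcount(r) = log2(2) = 1.
Scan r = 13..70 and keep those with exactly 1 one-bits:
r=13=1101 popcount=3 -> skip
r=14=1110 popcount=3 -> skip
r=15=1111 popcount=4 -> skip
r=16=10000 popcount=1 -> KEEP
r=17=10001 popcount=2 -> skip
r=18=10010 popcount=2 -> skip
r=19=10011 popcount=3 -> skip
r=20=10100 popcount=2 -> skip
r=21=10101 popcount=3 -> skip
r=22=10110 popcount=3 -> skip
r=23=10111 popcount=4 -> skip
r=24=11000 popcount=2 -> skip
r=25=11001 popcount=3 -> skip
r=26=11010 popcount=3 -> skip
r=27=11011 popcount=4 -> skip
r=28=11100 popcount=3 -> skip
r=29=11101 popcount=4 -> skip
r=30=11110 popcount=4 -> skip
r=31=11111 popcount=5 -> skip
r=32=100000 popcount=1 -> KEEP
r=33=100001 popcount=2 -> skip
r=34=100010 popcount=2 -> skip
r=35=100011 popcount=3 -> skip
r=36=100100 popcount=2 -> skip
r=37=100101 popcount=3 -> skip
r=38=100110 popcount=3 -> skip
r=39=100111 popcount=4 -> skip
r=40=101000 popcount=2 -> skip
r=41=101001 popcount=3 -> skip
r=42=101010 popcount=3 -> skip
r=43=101011 popcount=4 -> skip
r=44=101100 popcount=3 -> skip
r=45=101101 popcount=4 -> skip
r=46=101110 popcount=4 -> skip
r=47=101111 popcount=5 -> skip
r=48=110000 popcount=2 -> skip
r=49=110001 popcount=3 -> skip
r=50=110010 popcount=3 -> skip
r=51=110011 popcount=4 -> skip
r=52=110100 popcount=3 -> skip
r=53=110101 popcount=4 -> skip
r=54=110110 popcount=4 -> skip
r=55=110111 popcount=5 -> skip
r=56=111000 popcount=3 -> skip
r=57=111001 popcount=4 -> skip
r=58=111010 popcount=4 -> skip
r=59=111011 popcount=5 -> skip
r=60=111100 popcount=4 -> skip
r=61=111101 popcount=5 -> skip
r=62=111110 popcount=5 -> skip
r=63=111111 popcount=6 -> skip
r=64=1000000 popcount=1 -> KEEP
r=65=1000001 popcount=2 -> skip
r=66=1000010 popcount=2 -> skip
r=67=1000011 popcount=3 -> skip
r=68=1000100 popcount=2 -> skip
r=69=1000101 popcount=3 -> skip
r=70=1000110 popcount=3 -> skip
Kept rows: 16 32 64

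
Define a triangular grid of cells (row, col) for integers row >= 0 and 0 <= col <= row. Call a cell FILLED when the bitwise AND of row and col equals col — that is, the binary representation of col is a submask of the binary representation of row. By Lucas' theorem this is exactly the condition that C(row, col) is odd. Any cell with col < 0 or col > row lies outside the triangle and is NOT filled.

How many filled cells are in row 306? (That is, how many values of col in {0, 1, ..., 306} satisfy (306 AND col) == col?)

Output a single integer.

Answer: 16

Derivation:
306 in binary = 100110010
popcount(306) = number of 1-bits in 100110010 = 4
A col c satisfies (306 AND c) == c iff every set bit of c is also set in 306; each of the 4 set bits of 306 can independently be on or off in c.
count = 2^4 = 16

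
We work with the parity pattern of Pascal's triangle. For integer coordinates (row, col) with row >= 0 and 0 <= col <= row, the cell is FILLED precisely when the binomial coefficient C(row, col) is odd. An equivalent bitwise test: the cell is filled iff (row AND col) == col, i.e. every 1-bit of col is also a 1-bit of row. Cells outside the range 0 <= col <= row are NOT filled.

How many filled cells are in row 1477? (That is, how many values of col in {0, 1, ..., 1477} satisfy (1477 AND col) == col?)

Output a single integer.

Answer: 64

Derivation:
1477 in binary = 10111000101
popcount(1477) = number of 1-bits in 10111000101 = 6
A col c satisfies (1477 AND c) == c iff every set bit of c is also set in 1477; each of the 6 set bits of 1477 can independently be on or off in c.
count = 2^6 = 64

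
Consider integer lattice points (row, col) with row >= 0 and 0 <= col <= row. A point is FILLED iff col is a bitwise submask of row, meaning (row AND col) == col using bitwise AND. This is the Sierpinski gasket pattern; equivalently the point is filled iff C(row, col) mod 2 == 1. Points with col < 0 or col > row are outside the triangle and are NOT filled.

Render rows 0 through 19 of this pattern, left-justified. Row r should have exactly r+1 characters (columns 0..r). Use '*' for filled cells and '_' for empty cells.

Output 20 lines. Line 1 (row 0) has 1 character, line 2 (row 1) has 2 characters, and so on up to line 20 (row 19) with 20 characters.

r0=0: *
r1=1: **
r2=10: *_*
r3=11: ****
r4=100: *___*
r5=101: **__**
r6=110: *_*_*_*
r7=111: ********
r8=1000: *_______*
r9=1001: **______**
r10=1010: *_*_____*_*
r11=1011: ****____****
r12=1100: *___*___*___*
r13=1101: **__**__**__**
r14=1110: *_*_*_*_*_*_*_*
r15=1111: ****************
r16=10000: *_______________*
r17=10001: **______________**
r18=10010: *_*_____________*_*
r19=10011: ****____________****

Answer: *
**
*_*
****
*___*
**__**
*_*_*_*
********
*_______*
**______**
*_*_____*_*
****____****
*___*___*___*
**__**__**__**
*_*_*_*_*_*_*_*
****************
*_______________*
**______________**
*_*_____________*_*
****____________****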